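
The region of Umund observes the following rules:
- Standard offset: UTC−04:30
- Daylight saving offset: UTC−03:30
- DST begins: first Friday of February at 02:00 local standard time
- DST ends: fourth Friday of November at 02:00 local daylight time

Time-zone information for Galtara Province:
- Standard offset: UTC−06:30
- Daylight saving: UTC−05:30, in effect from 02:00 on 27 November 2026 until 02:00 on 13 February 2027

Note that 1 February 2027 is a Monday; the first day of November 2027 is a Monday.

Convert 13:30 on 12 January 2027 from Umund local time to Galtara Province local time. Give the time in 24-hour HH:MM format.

12:30

1 February 2027 is a Monday, so the first Friday is February 5.
1 November 2027 is a Monday, so the first Friday is November 5 and the fourth is November 26.
12 January 2027 is outside the daylight-saving period (5 February – 26 November), so Umund is on standard time, UTC−04:30.
13:30 Umund + 4h30m = 18:00 UTC.
At the standard offset (UTC−06:30), 18:00 UTC − 6h30m = 11:30 Galtara Province standard time.
The standard-time date in Galtara Province, 12 January 2027, lies within the daylight-saving period (27 November 2026 – 13 February 2027), so Galtara Province is on daylight time, UTC−05:30.
18:00 UTC − 5h30m = 12:30 Galtara Province.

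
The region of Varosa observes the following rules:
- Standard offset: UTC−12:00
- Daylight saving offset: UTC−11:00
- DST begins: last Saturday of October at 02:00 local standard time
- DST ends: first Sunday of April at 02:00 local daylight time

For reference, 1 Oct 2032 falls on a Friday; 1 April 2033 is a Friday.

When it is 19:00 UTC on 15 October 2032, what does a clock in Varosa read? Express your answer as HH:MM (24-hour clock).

07:00

1 October 2032 is a Friday, so Saturdays fall on 2, 9, 16, 23, 30; the last is October 30.
1 April 2033 is a Friday, so the first Sunday is April 3.
At the standard offset (UTC−12:00), 19:00 UTC − 12h = 07:00 Varosa standard time.
The standard-time date in Varosa, 15 October 2032, does not fall between 30 October 2032 and 3 April 2033, so daylight saving is not in effect and Varosa is at UTC−12:00.
19:00 UTC − 12h = 07:00 local.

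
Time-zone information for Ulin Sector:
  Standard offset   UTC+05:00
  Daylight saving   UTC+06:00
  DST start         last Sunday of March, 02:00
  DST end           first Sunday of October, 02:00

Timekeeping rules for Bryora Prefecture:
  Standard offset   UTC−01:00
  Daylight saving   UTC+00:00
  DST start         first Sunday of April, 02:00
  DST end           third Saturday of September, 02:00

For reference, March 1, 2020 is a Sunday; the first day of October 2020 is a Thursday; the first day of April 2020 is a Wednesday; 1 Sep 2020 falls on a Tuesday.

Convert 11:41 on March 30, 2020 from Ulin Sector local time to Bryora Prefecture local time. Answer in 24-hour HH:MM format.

1 March 2020 is a Sunday, so Sundays fall on 1, 8, 15, 22, 29; the last is March 29.
1 October 2020 is a Thursday, so the first Sunday is October 4.
Daylight saving runs 29 March – 4 October; March 30, 2020 is inside that window, so Ulin Sector is at UTC+06:00.
11:41 Ulin Sector − 6h = 05:41 UTC.
1 April 2020 is a Wednesday, so the first Sunday is April 5.
1 September 2020 is a Tuesday, so the first Saturday is September 5 and the third is September 19.
At the standard offset (UTC−01:00), 05:41 UTC − 1h = 04:41 Bryora Prefecture standard time.
The standard-time date in Bryora Prefecture, March 30, 2020, is outside the daylight-saving period (5 April – 19 September), so Bryora Prefecture is on standard time, UTC−01:00.
05:41 UTC − 1h = 04:41 Bryora Prefecture.

04:41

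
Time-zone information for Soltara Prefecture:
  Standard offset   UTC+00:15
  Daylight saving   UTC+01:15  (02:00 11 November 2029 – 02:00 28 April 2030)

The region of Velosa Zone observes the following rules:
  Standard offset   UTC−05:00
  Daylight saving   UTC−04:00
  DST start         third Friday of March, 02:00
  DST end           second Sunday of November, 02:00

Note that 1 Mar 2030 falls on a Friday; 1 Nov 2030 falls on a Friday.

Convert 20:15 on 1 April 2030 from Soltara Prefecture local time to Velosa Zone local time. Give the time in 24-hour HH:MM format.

15:00

1 April 2030 lies within the daylight-saving period (11 November 2029 – 28 April 2030), so Soltara Prefecture is on daylight time, UTC+01:15.
20:15 Soltara Prefecture − 1h15m = 19:00 UTC.
1 March 2030 is a Friday, so the first Friday is March 1 and the third is March 15.
1 November 2030 is a Friday, so the first Sunday is November 3 and the second is November 10.
At the standard offset (UTC−05:00), 19:00 UTC − 5h = 14:00 Velosa Zone standard time.
The standard-time date in Velosa Zone, 1 April 2030, falls between 15 March and 10 November, so daylight saving is in effect and Velosa Zone is at UTC−04:00.
19:00 UTC − 4h = 15:00 Velosa Zone.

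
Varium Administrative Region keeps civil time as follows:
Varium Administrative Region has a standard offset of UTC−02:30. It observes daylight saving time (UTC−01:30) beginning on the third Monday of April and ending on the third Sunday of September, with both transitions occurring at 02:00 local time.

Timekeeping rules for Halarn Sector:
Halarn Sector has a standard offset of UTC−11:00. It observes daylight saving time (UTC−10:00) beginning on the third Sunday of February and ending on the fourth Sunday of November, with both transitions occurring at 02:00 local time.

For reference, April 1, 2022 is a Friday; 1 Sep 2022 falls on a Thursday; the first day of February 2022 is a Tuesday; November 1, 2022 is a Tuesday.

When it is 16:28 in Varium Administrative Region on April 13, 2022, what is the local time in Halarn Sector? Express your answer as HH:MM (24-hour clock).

08:58

1 April 2022 is a Friday, so the first Monday is April 4 and the third is April 18.
1 September 2022 is a Thursday, so the first Sunday is September 4 and the third is September 18.
Daylight saving runs 18 April – 18 September; April 13, 2022 is outside that window, so Varium Administrative Region is on standard time at UTC−02:30.
16:28 Varium Administrative Region + 2h30m = 18:58 UTC.
1 February 2022 is a Tuesday, so the first Sunday is February 6 and the third is February 20.
1 November 2022 is a Tuesday, so the first Sunday is November 6 and the fourth is November 27.
At the standard offset (UTC−11:00), 18:58 UTC − 11h = 07:58 Halarn Sector standard time.
The standard-time date in Halarn Sector, April 13, 2022, falls between 20 February and 27 November, so daylight saving is in effect and Halarn Sector is at UTC−10:00.
18:58 UTC − 10h = 08:58 Halarn Sector.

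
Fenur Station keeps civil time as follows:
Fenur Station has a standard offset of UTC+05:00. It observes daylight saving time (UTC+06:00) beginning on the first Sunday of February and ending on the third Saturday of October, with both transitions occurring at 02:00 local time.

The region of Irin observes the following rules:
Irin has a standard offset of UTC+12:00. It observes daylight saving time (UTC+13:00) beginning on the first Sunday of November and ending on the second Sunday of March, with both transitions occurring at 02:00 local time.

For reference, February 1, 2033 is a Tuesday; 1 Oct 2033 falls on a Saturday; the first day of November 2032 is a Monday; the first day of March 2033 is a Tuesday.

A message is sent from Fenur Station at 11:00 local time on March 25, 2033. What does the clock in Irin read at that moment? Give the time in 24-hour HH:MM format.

17:00

1 February 2033 is a Tuesday, so the first Sunday is February 6.
1 October 2033 is a Saturday, so the first Saturday is October 1 and the third is October 15.
March 25, 2033 falls between 6 February and 15 October, so daylight saving is in effect and Fenur Station is at UTC+06:00.
11:00 Fenur Station − 6h = 05:00 UTC.
1 November 2032 is a Monday, so the first Sunday is November 7.
1 March 2033 is a Tuesday, so the first Sunday is March 6 and the second is March 13.
At the standard offset (UTC+12:00), 05:00 UTC + 12h = 17:00 Irin standard time.
Daylight saving runs 7 November 2032 – 13 March 2033; the standard-time date in Irin, March 25, 2033, is outside that window, so Irin is on standard time at UTC+12:00.
05:00 UTC + 12h = 17:00 Irin.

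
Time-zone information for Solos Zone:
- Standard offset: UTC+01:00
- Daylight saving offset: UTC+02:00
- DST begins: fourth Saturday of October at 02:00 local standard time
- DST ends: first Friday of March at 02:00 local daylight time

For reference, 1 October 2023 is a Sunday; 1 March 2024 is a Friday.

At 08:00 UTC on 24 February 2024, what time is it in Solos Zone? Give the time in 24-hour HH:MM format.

10:00

1 October 2023 is a Sunday, so the first Saturday is October 7 and the fourth is October 28.
1 March 2024 is a Friday, so the first Friday is March 1.
At the standard offset (UTC+01:00), 08:00 UTC + 1h = 09:00 Solos Zone standard time.
The standard-time date in Solos Zone, 24 February 2024, falls between 28 October 2023 and 1 March 2024, so daylight saving is in effect and Solos Zone is at UTC+02:00.
08:00 UTC + 2h = 10:00 local.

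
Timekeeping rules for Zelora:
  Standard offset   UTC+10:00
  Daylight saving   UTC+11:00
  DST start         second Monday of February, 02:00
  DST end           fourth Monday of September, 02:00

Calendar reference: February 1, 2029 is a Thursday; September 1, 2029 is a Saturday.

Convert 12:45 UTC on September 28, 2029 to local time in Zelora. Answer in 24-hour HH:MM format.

22:45

1 February 2029 is a Thursday, so the first Monday is February 5 and the second is February 12.
1 September 2029 is a Saturday, so the first Monday is September 3 and the fourth is September 24.
At the standard offset (UTC+10:00), 12:45 UTC + 10h = 22:45 Zelora standard time.
Daylight saving runs 12 February – 24 September; the standard-time date in Zelora, September 28, 2029, is outside that window, so Zelora is on standard time at UTC+10:00.
12:45 UTC + 10h = 22:45 local.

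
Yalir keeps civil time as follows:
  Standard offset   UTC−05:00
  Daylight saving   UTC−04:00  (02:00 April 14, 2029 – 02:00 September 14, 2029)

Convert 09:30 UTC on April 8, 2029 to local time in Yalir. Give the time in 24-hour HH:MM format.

At the standard offset (UTC−05:00), 09:30 UTC − 5h = 04:30 Yalir standard time.
The standard-time date in Yalir, April 8, 2029, is outside the daylight-saving period (14 April – 14 September), so Yalir is on standard time, UTC−05:00.
09:30 UTC − 5h = 04:30 local.

04:30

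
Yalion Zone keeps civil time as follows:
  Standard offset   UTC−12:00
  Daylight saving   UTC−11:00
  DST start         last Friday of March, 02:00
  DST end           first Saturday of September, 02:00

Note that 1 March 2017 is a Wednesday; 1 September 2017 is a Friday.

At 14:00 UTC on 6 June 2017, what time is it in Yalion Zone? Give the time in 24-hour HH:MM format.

03:00

1 March 2017 is a Wednesday, so Fridays fall on 3, 10, 17, 24, 31; the last is March 31.
1 September 2017 is a Friday, so the first Saturday is September 2.
At the standard offset (UTC−12:00), 14:00 UTC − 12h = 02:00 Yalion Zone standard time.
The standard-time date in Yalion Zone, 6 June 2017, falls between 31 March and 2 September, so daylight saving is in effect and Yalion Zone is at UTC−11:00.
14:00 UTC − 11h = 03:00 local.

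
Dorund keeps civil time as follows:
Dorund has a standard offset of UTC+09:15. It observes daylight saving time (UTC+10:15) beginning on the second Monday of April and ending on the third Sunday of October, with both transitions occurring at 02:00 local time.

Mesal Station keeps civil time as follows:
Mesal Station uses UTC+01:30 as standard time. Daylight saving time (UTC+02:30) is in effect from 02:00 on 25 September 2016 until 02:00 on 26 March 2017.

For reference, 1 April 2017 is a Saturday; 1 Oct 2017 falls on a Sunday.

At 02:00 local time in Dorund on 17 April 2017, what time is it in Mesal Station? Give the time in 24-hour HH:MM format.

17:15

1 April 2017 is a Saturday, so the first Monday is April 3 and the second is April 10.
1 October 2017 is a Sunday, so the first Sunday is October 1 and the third is October 15.
17 April 2017 lies within the daylight-saving period (10 April – 15 October), so Dorund is on daylight time, UTC+10:15.
02:00 Dorund − 10h15m = 15:45 UTC (rolling into the previous day, 16 April 2017).
At the standard offset (UTC+01:30), 15:45 UTC + 1h30m = 17:15 Mesal Station standard time.
The standard-time date in Mesal Station, 16 April 2017, does not fall between 25 September 2016 and 26 March 2017, so daylight saving is not in effect and Mesal Station is at UTC+01:30.
15:45 UTC + 1h30m = 17:15 Mesal Station.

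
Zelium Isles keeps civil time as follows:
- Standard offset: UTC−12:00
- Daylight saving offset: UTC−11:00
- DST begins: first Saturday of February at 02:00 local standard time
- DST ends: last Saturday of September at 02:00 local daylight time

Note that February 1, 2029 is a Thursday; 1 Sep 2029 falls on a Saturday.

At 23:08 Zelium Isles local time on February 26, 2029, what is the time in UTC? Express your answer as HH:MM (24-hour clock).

1 February 2029 is a Thursday, so the first Saturday is February 3.
1 September 2029 is a Saturday, so Saturdays fall on 1, 8, 15, 22, 29; the last is September 29.
Daylight saving runs 3 February – 29 September; February 26, 2029 is inside that window, so Zelium Isles is at UTC−11:00.
23:08 local + 11h = 10:08 UTC (rolling into the next day, 27 February 2029).

10:08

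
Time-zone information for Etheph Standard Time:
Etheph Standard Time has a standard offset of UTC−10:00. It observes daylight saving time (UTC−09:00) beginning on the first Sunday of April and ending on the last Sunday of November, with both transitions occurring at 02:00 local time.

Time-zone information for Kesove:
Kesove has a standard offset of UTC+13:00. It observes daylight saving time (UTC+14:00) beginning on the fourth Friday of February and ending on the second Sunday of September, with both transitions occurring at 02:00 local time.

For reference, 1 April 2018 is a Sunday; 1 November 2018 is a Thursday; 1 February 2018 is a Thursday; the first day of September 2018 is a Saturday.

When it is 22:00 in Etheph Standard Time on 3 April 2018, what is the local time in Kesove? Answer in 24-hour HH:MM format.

21:00

1 April 2018 is a Sunday, so the first Sunday is April 1.
1 November 2018 is a Thursday, so Sundays fall on 4, 11, 18, 25; the last is November 25.
3 April 2018 lies within the daylight-saving period (1 April – 25 November), so Etheph Standard Time is on daylight time, UTC−09:00.
22:00 Etheph Standard Time + 9h = 07:00 UTC (rolling into the next day, 4 April 2018).
1 February 2018 is a Thursday, so the first Friday is February 2 and the fourth is February 23.
1 September 2018 is a Saturday, so the first Sunday is September 2 and the second is September 9.
At the standard offset (UTC+13:00), 07:00 UTC + 13h = 20:00 Kesove standard time.
The standard-time date in Kesove, 4 April 2018, lies within the daylight-saving period (23 February – 9 September), so Kesove is on daylight time, UTC+14:00.
07:00 UTC + 14h = 21:00 Kesove.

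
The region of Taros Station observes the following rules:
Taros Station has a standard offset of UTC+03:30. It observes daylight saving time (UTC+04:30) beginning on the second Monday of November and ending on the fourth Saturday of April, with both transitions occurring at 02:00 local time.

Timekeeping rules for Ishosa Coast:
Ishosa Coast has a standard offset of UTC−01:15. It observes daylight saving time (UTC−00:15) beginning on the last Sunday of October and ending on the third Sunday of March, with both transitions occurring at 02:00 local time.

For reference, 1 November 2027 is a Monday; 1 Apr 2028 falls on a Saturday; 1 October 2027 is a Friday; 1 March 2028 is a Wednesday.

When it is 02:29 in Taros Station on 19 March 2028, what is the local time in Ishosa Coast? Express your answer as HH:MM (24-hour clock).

21:44

1 November 2027 is a Monday, so the first Monday is November 1 and the second is November 8.
1 April 2028 is a Saturday, so the first Saturday is April 1 and the fourth is April 22.
19 March 2028 lies within the daylight-saving period (8 November 2027 – 22 April 2028), so Taros Station is on daylight time, UTC+04:30.
02:29 Taros Station − 4h30m = 21:59 UTC (rolling into the previous day, 18 March 2028).
1 October 2027 is a Friday, so Sundays fall on 3, 10, 17, 24, 31; the last is October 31.
1 March 2028 is a Wednesday, so the first Sunday is March 5 and the third is March 19.
At the standard offset (UTC−01:15), 21:59 UTC − 1h15m = 20:44 Ishosa Coast standard time.
The standard-time date in Ishosa Coast, 18 March 2028, lies within the daylight-saving period (31 October 2027 – 19 March 2028), so Ishosa Coast is on daylight time, UTC−00:15.
21:59 UTC − 0h15m = 21:44 Ishosa Coast.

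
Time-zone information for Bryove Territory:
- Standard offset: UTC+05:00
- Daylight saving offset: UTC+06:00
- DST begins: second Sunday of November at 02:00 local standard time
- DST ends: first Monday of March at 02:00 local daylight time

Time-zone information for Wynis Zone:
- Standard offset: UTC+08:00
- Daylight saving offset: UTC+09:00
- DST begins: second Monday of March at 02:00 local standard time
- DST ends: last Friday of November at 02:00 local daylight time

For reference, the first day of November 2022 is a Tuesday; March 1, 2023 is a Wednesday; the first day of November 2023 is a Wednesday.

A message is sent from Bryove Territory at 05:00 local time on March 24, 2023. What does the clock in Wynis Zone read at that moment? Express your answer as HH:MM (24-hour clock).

1 November 2022 is a Tuesday, so the first Sunday is November 6 and the second is November 13.
1 March 2023 is a Wednesday, so the first Monday is March 6.
Daylight saving runs 13 November 2022 – 6 March 2023; March 24, 2023 is outside that window, so Bryove Territory is on standard time at UTC+05:00.
05:00 Bryove Territory − 5h = 00:00 UTC.
1 March 2023 is a Wednesday, so the first Monday is March 6 and the second is March 13.
1 November 2023 is a Wednesday, so Fridays fall on 3, 10, 17, 24; the last is November 24.
At the standard offset (UTC+08:00), 00:00 UTC + 8h = 08:00 Wynis Zone standard time.
The standard-time date in Wynis Zone, March 24, 2023, lies within the daylight-saving period (13 March – 24 November), so Wynis Zone is on daylight time, UTC+09:00.
00:00 UTC + 9h = 09:00 Wynis Zone.

09:00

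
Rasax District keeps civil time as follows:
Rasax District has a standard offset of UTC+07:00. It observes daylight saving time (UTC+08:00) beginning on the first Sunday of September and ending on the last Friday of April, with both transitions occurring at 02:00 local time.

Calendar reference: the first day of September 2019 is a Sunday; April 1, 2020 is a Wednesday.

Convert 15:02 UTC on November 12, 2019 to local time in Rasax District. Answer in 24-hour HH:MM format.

23:02

1 September 2019 is a Sunday, so the first Sunday is September 1.
1 April 2020 is a Wednesday, so Fridays fall on 3, 10, 17, 24; the last is April 24.
At the standard offset (UTC+07:00), 15:02 UTC + 7h = 22:02 Rasax District standard time.
Daylight saving runs 1 September 2019 – 24 April 2020; the standard-time date in Rasax District, November 12, 2019, is inside that window, so Rasax District is at UTC+08:00.
15:02 UTC + 8h = 23:02 local.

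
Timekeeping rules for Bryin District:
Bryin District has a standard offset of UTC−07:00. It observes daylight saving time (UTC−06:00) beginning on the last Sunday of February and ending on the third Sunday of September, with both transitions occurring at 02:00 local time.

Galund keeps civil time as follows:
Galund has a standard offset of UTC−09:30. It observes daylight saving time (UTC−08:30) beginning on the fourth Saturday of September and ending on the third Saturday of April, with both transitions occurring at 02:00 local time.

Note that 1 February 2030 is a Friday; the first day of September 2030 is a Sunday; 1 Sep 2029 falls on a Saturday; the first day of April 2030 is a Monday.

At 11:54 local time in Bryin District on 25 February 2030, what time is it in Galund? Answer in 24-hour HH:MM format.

1 February 2030 is a Friday, so Sundays fall on 3, 10, 17, 24; the last is February 24.
1 September 2030 is a Sunday, so the first Sunday is September 1 and the third is September 15.
25 February 2030 falls between 24 February and 15 September, so daylight saving is in effect and Bryin District is at UTC−06:00.
11:54 Bryin District + 6h = 17:54 UTC.
1 September 2029 is a Saturday, so the first Saturday is September 1 and the fourth is September 22.
1 April 2030 is a Monday, so the first Saturday is April 6 and the third is April 20.
At the standard offset (UTC−09:30), 17:54 UTC − 9h30m = 08:24 Galund standard time.
The standard-time date in Galund, 25 February 2030, falls between 22 September 2029 and 20 April 2030, so daylight saving is in effect and Galund is at UTC−08:30.
17:54 UTC − 8h30m = 09:24 Galund.

09:24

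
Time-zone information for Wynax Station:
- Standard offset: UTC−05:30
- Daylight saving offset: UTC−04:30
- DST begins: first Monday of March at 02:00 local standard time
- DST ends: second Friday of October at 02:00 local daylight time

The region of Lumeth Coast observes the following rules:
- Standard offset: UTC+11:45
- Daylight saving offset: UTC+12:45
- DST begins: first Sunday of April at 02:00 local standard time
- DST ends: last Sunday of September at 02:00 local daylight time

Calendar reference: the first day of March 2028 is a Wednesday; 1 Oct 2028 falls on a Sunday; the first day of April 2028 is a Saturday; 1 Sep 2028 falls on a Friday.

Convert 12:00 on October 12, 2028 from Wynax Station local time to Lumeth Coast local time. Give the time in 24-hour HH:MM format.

04:15

1 March 2028 is a Wednesday, so the first Monday is March 6.
1 October 2028 is a Sunday, so the first Friday is October 6 and the second is October 13.
October 12, 2028 falls between 6 March and 13 October, so daylight saving is in effect and Wynax Station is at UTC−04:30.
12:00 Wynax Station + 4h30m = 16:30 UTC.
1 April 2028 is a Saturday, so the first Sunday is April 2.
1 September 2028 is a Friday, so Sundays fall on 3, 10, 17, 24; the last is September 24.
At the standard offset (UTC+11:45), 16:30 UTC + 11h45m = 04:15 Lumeth Coast standard time (rolling into the next day, 13 October 2028).
The standard-time date in Lumeth Coast, October 13, 2028, is outside the daylight-saving period (2 April – 24 September), so Lumeth Coast is on standard time, UTC+11:45.
16:30 UTC + 11h45m = 04:15 Lumeth Coast (rolling into the next day, 13 October 2028).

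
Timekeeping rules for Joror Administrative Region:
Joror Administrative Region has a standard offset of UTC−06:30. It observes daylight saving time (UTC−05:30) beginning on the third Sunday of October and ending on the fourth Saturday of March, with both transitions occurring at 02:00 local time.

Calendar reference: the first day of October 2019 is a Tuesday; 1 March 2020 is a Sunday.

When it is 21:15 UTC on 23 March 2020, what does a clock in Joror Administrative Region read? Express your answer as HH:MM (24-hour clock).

1 October 2019 is a Tuesday, so the first Sunday is October 6 and the third is October 20.
1 March 2020 is a Sunday, so the first Saturday is March 7 and the fourth is March 28.
At the standard offset (UTC−06:30), 21:15 UTC − 6h30m = 14:45 Joror Administrative Region standard time.
The standard-time date in Joror Administrative Region, 23 March 2020, lies within the daylight-saving period (20 October 2019 – 28 March 2020), so Joror Administrative Region is on daylight time, UTC−05:30.
21:15 UTC − 5h30m = 15:45 local.

15:45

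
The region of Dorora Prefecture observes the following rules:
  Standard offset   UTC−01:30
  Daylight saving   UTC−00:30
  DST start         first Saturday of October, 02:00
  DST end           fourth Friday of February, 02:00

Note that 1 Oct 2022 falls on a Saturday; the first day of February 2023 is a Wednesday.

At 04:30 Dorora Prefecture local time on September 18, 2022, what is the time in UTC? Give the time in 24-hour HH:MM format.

06:00

1 October 2022 is a Saturday, so the first Saturday is October 1.
1 February 2023 is a Wednesday, so the first Friday is February 3 and the fourth is February 24.
Daylight saving runs 1 October 2022 – 24 February 2023; September 18, 2022 is outside that window, so Dorora Prefecture is on standard time at UTC−01:30.
04:30 local + 1h30m = 06:00 UTC.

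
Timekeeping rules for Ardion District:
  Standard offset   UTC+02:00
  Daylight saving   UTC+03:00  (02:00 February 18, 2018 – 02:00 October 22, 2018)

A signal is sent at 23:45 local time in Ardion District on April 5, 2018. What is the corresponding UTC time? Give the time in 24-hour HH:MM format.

Daylight saving runs 18 February – 22 October; April 5, 2018 is inside that window, so Ardion District is at UTC+03:00.
23:45 local − 3h = 20:45 UTC.

20:45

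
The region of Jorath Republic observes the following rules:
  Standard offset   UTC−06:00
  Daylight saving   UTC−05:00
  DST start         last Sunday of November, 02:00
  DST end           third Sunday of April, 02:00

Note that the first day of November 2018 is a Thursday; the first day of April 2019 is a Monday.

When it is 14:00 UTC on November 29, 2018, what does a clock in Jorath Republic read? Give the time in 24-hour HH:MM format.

09:00

1 November 2018 is a Thursday, so Sundays fall on 4, 11, 18, 25; the last is November 25.
1 April 2019 is a Monday, so the first Sunday is April 7 and the third is April 21.
At the standard offset (UTC−06:00), 14:00 UTC − 6h = 08:00 Jorath Republic standard time.
Daylight saving runs 25 November 2018 – 21 April 2019; the standard-time date in Jorath Republic, November 29, 2018, is inside that window, so Jorath Republic is at UTC−05:00.
14:00 UTC − 5h = 09:00 local.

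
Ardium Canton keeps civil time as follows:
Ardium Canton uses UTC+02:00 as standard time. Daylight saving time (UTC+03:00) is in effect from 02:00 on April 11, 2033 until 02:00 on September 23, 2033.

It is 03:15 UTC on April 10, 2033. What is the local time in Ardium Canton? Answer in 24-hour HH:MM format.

At the standard offset (UTC+02:00), 03:15 UTC + 2h = 05:15 Ardium Canton standard time.
Daylight saving runs 11 April – 23 September; the standard-time date in Ardium Canton, April 10, 2033, is outside that window, so Ardium Canton is on standard time at UTC+02:00.
03:15 UTC + 2h = 05:15 local.

05:15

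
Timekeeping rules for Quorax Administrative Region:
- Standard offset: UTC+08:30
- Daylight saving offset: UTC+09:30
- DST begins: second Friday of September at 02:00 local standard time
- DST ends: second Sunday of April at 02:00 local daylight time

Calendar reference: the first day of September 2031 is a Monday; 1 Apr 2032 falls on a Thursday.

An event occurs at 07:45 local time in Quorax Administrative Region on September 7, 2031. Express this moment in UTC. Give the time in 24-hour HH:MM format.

1 September 2031 is a Monday, so the first Friday is September 5 and the second is September 12.
1 April 2032 is a Thursday, so the first Sunday is April 4 and the second is April 11.
September 7, 2031 does not fall between 12 September 2031 and 11 April 2032, so daylight saving is not in effect and Quorax Administrative Region is at UTC+08:30.
07:45 local − 8h30m = 23:15 UTC (rolling into the previous day, 6 September 2031).

23:15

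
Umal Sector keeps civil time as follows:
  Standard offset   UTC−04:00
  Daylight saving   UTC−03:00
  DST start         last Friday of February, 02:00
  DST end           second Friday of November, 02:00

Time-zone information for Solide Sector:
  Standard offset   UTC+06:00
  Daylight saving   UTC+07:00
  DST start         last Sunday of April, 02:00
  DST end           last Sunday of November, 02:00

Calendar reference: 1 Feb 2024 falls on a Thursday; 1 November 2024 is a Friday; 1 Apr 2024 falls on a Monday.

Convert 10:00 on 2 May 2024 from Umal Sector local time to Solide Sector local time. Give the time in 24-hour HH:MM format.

20:00

1 February 2024 is a Thursday, so Fridays fall on 2, 9, 16, 23; the last is February 23.
1 November 2024 is a Friday, so the first Friday is November 1 and the second is November 8.
2 May 2024 lies within the daylight-saving period (23 February – 8 November), so Umal Sector is on daylight time, UTC−03:00.
10:00 Umal Sector + 3h = 13:00 UTC.
1 April 2024 is a Monday, so Sundays fall on 7, 14, 21, 28; the last is April 28.
1 November 2024 is a Friday, so Sundays fall on 3, 10, 17, 24; the last is November 24.
At the standard offset (UTC+06:00), 13:00 UTC + 6h = 19:00 Solide Sector standard time.
Daylight saving runs 28 April – 24 November; the standard-time date in Solide Sector, 2 May 2024, is inside that window, so Solide Sector is at UTC+07:00.
13:00 UTC + 7h = 20:00 Solide Sector.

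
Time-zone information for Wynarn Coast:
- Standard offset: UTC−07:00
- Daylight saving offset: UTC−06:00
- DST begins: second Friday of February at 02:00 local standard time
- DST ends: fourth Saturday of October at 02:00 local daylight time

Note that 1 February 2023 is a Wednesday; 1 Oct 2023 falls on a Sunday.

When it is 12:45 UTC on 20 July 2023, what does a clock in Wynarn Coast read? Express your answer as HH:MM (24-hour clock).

06:45

1 February 2023 is a Wednesday, so the first Friday is February 3 and the second is February 10.
1 October 2023 is a Sunday, so the first Saturday is October 7 and the fourth is October 28.
At the standard offset (UTC−07:00), 12:45 UTC − 7h = 05:45 Wynarn Coast standard time.
Daylight saving runs 10 February – 28 October; the standard-time date in Wynarn Coast, 20 July 2023, is inside that window, so Wynarn Coast is at UTC−06:00.
12:45 UTC − 6h = 06:45 local.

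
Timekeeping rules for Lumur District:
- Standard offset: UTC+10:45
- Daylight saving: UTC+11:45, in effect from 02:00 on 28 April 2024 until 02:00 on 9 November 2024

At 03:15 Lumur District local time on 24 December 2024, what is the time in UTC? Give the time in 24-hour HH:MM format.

24 December 2024 is outside the daylight-saving period (28 April – 9 November), so Lumur District is on standard time, UTC+10:45.
03:15 local − 10h45m = 16:30 UTC (rolling into the previous day, 23 December 2024).

16:30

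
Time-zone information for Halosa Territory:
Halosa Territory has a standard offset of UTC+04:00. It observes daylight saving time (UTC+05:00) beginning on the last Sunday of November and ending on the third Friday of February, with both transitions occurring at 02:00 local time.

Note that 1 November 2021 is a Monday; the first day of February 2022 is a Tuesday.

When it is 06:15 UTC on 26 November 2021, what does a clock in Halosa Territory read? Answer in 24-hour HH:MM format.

10:15

1 November 2021 is a Monday, so Sundays fall on 7, 14, 21, 28; the last is November 28.
1 February 2022 is a Tuesday, so the first Friday is February 4 and the third is February 18.
At the standard offset (UTC+04:00), 06:15 UTC + 4h = 10:15 Halosa Territory standard time.
The standard-time date in Halosa Territory, 26 November 2021, does not fall between 28 November 2021 and 18 February 2022, so daylight saving is not in effect and Halosa Territory is at UTC+04:00.
06:15 UTC + 4h = 10:15 local.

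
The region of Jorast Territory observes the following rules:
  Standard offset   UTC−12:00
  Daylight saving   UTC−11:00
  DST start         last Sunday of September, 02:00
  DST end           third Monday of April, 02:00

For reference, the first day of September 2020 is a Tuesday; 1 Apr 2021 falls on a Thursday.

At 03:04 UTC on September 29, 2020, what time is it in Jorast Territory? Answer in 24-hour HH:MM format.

16:04

1 September 2020 is a Tuesday, so Sundays fall on 6, 13, 20, 27; the last is September 27.
1 April 2021 is a Thursday, so the first Monday is April 5 and the third is April 19.
At the standard offset (UTC−12:00), 03:04 UTC − 12h = 15:04 Jorast Territory standard time (rolling into the previous day, 28 September 2020).
The standard-time date in Jorast Territory, September 28, 2020, lies within the daylight-saving period (27 September 2020 – 19 April 2021), so Jorast Territory is on daylight time, UTC−11:00.
03:04 UTC − 11h = 16:04 local (rolling into the previous day, 28 September 2020).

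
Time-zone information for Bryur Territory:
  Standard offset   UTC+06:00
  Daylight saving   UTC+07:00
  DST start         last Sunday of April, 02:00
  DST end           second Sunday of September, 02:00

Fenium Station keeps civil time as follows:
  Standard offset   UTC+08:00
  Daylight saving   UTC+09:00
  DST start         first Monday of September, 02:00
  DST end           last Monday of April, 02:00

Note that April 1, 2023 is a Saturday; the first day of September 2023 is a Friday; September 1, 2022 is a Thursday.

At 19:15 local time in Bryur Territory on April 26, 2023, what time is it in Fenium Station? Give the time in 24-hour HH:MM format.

21:15

1 April 2023 is a Saturday, so Sundays fall on 2, 9, 16, 23, 30; the last is April 30.
1 September 2023 is a Friday, so the first Sunday is September 3 and the second is September 10.
April 26, 2023 is outside the daylight-saving period (30 April – 10 September), so Bryur Territory is on standard time, UTC+06:00.
19:15 Bryur Territory − 6h = 13:15 UTC.
1 September 2022 is a Thursday, so the first Monday is September 5.
1 April 2023 is a Saturday, so Mondays fall on 3, 10, 17, 24; the last is April 24.
At the standard offset (UTC+08:00), 13:15 UTC + 8h = 21:15 Fenium Station standard time.
The standard-time date in Fenium Station, April 26, 2023, is outside the daylight-saving period (5 September 2022 – 24 April 2023), so Fenium Station is on standard time, UTC+08:00.
13:15 UTC + 8h = 21:15 Fenium Station.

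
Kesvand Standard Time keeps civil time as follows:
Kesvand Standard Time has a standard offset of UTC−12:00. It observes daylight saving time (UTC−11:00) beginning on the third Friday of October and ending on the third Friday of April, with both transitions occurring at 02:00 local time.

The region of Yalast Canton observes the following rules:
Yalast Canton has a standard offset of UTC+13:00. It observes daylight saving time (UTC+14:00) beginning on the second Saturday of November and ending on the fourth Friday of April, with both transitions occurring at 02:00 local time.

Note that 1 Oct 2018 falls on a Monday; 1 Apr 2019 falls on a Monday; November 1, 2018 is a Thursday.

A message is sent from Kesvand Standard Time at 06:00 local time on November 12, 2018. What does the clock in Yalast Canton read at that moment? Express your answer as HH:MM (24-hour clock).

07:00

1 October 2018 is a Monday, so the first Friday is October 5 and the third is October 19.
1 April 2019 is a Monday, so the first Friday is April 5 and the third is April 19.
Daylight saving runs 19 October 2018 – 19 April 2019; November 12, 2018 is inside that window, so Kesvand Standard Time is at UTC−11:00.
06:00 Kesvand Standard Time + 11h = 17:00 UTC.
1 November 2018 is a Thursday, so the first Saturday is November 3 and the second is November 10.
1 April 2019 is a Monday, so the first Friday is April 5 and the fourth is April 26.
At the standard offset (UTC+13:00), 17:00 UTC + 13h = 06:00 Yalast Canton standard time (rolling into the next day, 13 November 2018).
The standard-time date in Yalast Canton, November 13, 2018, falls between 10 November 2018 and 26 April 2019, so daylight saving is in effect and Yalast Canton is at UTC+14:00.
17:00 UTC + 14h = 07:00 Yalast Canton (rolling into the next day, 13 November 2018).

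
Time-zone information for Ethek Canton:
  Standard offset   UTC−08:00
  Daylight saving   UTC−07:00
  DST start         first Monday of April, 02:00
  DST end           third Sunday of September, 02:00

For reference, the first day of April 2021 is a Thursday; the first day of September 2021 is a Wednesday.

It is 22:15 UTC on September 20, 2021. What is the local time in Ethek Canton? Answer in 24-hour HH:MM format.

1 April 2021 is a Thursday, so the first Monday is April 5.
1 September 2021 is a Wednesday, so the first Sunday is September 5 and the third is September 19.
At the standard offset (UTC−08:00), 22:15 UTC − 8h = 14:15 Ethek Canton standard time.
Daylight saving runs 5 April – 19 September; the standard-time date in Ethek Canton, September 20, 2021, is outside that window, so Ethek Canton is on standard time at UTC−08:00.
22:15 UTC − 8h = 14:15 local.

14:15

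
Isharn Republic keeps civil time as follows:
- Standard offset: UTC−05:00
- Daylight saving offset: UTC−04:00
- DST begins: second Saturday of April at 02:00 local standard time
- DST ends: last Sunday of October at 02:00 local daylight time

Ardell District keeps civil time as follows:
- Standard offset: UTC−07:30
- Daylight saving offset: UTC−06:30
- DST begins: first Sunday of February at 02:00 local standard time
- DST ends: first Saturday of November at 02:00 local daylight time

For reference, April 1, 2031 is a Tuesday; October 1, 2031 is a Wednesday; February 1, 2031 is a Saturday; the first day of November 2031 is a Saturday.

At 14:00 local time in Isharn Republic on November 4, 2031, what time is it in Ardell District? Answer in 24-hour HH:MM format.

11:30

1 April 2031 is a Tuesday, so the first Saturday is April 5 and the second is April 12.
1 October 2031 is a Wednesday, so Sundays fall on 5, 12, 19, 26; the last is October 26.
Daylight saving runs 12 April – 26 October; November 4, 2031 is outside that window, so Isharn Republic is on standard time at UTC−05:00.
14:00 Isharn Republic + 5h = 19:00 UTC.
1 February 2031 is a Saturday, so the first Sunday is February 2.
1 November 2031 is a Saturday, so the first Saturday is November 1.
At the standard offset (UTC−07:30), 19:00 UTC − 7h30m = 11:30 Ardell District standard time.
Daylight saving runs 2 February – 1 November; the standard-time date in Ardell District, November 4, 2031, is outside that window, so Ardell District is on standard time at UTC−07:30.
19:00 UTC − 7h30m = 11:30 Ardell District.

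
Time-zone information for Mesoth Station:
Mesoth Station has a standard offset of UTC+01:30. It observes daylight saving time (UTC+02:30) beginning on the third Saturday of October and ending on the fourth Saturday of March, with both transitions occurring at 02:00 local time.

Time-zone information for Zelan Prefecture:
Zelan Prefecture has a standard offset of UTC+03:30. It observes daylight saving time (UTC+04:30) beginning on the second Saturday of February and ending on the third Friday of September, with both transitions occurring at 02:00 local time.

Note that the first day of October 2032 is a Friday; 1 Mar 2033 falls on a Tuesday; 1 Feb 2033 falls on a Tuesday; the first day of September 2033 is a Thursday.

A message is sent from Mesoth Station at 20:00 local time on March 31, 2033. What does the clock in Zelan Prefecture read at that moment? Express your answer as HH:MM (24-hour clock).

23:00

1 October 2032 is a Friday, so the first Saturday is October 2 and the third is October 16.
1 March 2033 is a Tuesday, so the first Saturday is March 5 and the fourth is March 26.
Daylight saving runs 16 October 2032 – 26 March 2033; March 31, 2033 is outside that window, so Mesoth Station is on standard time at UTC+01:30.
20:00 Mesoth Station − 1h30m = 18:30 UTC.
1 February 2033 is a Tuesday, so the first Saturday is February 5 and the second is February 12.
1 September 2033 is a Thursday, so the first Friday is September 2 and the third is September 16.
At the standard offset (UTC+03:30), 18:30 UTC + 3h30m = 22:00 Zelan Prefecture standard time.
Daylight saving runs 12 February – 16 September; the standard-time date in Zelan Prefecture, March 31, 2033, is inside that window, so Zelan Prefecture is at UTC+04:30.
18:30 UTC + 4h30m = 23:00 Zelan Prefecture.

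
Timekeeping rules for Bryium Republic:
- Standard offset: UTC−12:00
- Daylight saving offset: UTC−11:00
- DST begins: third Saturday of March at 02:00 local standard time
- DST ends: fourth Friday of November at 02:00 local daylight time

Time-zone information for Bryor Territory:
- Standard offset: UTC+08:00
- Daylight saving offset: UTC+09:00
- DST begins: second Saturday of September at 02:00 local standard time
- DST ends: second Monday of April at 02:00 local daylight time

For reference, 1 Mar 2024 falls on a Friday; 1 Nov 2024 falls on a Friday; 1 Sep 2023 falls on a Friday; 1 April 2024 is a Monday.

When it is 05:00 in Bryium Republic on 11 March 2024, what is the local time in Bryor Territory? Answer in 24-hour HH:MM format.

02:00

1 March 2024 is a Friday, so the first Saturday is March 2 and the third is March 16.
1 November 2024 is a Friday, so the first Friday is November 1 and the fourth is November 22.
11 March 2024 does not fall between 16 March and 22 November, so daylight saving is not in effect and Bryium Republic is at UTC−12:00.
05:00 Bryium Republic + 12h = 17:00 UTC.
1 September 2023 is a Friday, so the first Saturday is September 2 and the second is September 9.
1 April 2024 is a Monday, so the first Monday is April 1 and the second is April 8.
At the standard offset (UTC+08:00), 17:00 UTC + 8h = 01:00 Bryor Territory standard time (rolling into the next day, 12 March 2024).
Daylight saving runs 9 September 2023 – 8 April 2024; the standard-time date in Bryor Territory, 12 March 2024, is inside that window, so Bryor Territory is at UTC+09:00.
17:00 UTC + 9h = 02:00 Bryor Territory (rolling into the next day, 12 March 2024).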